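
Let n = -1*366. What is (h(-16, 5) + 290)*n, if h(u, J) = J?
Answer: -107970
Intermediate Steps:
n = -366
(h(-16, 5) + 290)*n = (5 + 290)*(-366) = 295*(-366) = -107970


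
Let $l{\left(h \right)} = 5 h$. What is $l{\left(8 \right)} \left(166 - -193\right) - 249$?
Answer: $14111$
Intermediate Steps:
$l{\left(8 \right)} \left(166 - -193\right) - 249 = 5 \cdot 8 \left(166 - -193\right) - 249 = 40 \left(166 + 193\right) - 249 = 40 \cdot 359 - 249 = 14360 - 249 = 14111$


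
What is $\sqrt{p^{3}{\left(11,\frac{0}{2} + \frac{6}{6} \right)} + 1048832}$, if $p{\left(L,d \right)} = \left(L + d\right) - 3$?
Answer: $\sqrt{1049561} \approx 1024.5$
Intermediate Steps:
$p{\left(L,d \right)} = -3 + L + d$
$\sqrt{p^{3}{\left(11,\frac{0}{2} + \frac{6}{6} \right)} + 1048832} = \sqrt{\left(-3 + 11 + \left(\frac{0}{2} + \frac{6}{6}\right)\right)^{3} + 1048832} = \sqrt{\left(-3 + 11 + \left(0 \cdot \frac{1}{2} + 6 \cdot \frac{1}{6}\right)\right)^{3} + 1048832} = \sqrt{\left(-3 + 11 + \left(0 + 1\right)\right)^{3} + 1048832} = \sqrt{\left(-3 + 11 + 1\right)^{3} + 1048832} = \sqrt{9^{3} + 1048832} = \sqrt{729 + 1048832} = \sqrt{1049561}$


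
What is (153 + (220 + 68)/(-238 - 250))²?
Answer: 86434209/3721 ≈ 23229.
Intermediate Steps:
(153 + (220 + 68)/(-238 - 250))² = (153 + 288/(-488))² = (153 + 288*(-1/488))² = (153 - 36/61)² = (9297/61)² = 86434209/3721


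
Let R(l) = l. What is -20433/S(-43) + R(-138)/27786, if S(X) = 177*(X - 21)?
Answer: 31454893/17486656 ≈ 1.7988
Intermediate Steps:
S(X) = -3717 + 177*X (S(X) = 177*(-21 + X) = -3717 + 177*X)
-20433/S(-43) + R(-138)/27786 = -20433/(-3717 + 177*(-43)) - 138/27786 = -20433/(-3717 - 7611) - 138*1/27786 = -20433/(-11328) - 23/4631 = -20433*(-1/11328) - 23/4631 = 6811/3776 - 23/4631 = 31454893/17486656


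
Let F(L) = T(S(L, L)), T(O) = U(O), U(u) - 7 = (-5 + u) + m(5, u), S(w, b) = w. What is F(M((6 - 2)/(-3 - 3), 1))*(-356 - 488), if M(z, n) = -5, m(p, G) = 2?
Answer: 844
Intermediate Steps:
U(u) = 4 + u (U(u) = 7 + ((-5 + u) + 2) = 7 + (-3 + u) = 4 + u)
T(O) = 4 + O
F(L) = 4 + L
F(M((6 - 2)/(-3 - 3), 1))*(-356 - 488) = (4 - 5)*(-356 - 488) = -1*(-844) = 844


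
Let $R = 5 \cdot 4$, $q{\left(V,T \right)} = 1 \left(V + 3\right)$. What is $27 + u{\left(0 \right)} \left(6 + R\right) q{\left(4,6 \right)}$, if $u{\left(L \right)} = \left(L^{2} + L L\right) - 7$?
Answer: $-1247$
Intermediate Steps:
$u{\left(L \right)} = -7 + 2 L^{2}$ ($u{\left(L \right)} = \left(L^{2} + L^{2}\right) - 7 = 2 L^{2} - 7 = -7 + 2 L^{2}$)
$q{\left(V,T \right)} = 3 + V$ ($q{\left(V,T \right)} = 1 \left(3 + V\right) = 3 + V$)
$R = 20$
$27 + u{\left(0 \right)} \left(6 + R\right) q{\left(4,6 \right)} = 27 + \left(-7 + 2 \cdot 0^{2}\right) \left(6 + 20\right) \left(3 + 4\right) = 27 + \left(-7 + 2 \cdot 0\right) 26 \cdot 7 = 27 + \left(-7 + 0\right) 182 = 27 - 1274 = -1247$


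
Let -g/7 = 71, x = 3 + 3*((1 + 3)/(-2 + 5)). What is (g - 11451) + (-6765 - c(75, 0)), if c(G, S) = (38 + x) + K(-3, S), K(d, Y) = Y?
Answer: -18758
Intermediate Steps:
x = 7 (x = 3 + 3*(4/3) = 3 + 4 = 7)
g = -497 (g = -7*71 = -497)
c(G, S) = 45 + S (c(G, S) = (38 + 7) + S = 45 + S)
(g - 11451) + (-6765 - c(75, 0)) = (-497 - 11451) + (-6765 - (45 + 0)) = -11948 + (-6765 - 1*45) = -11948 + (-6765 - 45) = -11948 - 6810 = -18758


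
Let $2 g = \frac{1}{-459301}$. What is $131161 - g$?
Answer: $\frac{120484756923}{918602} \approx 1.3116 \cdot 10^{5}$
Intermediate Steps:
$g = - \frac{1}{918602}$ ($g = \frac{1}{2 \left(-459301\right)} = \frac{1}{2} \left(- \frac{1}{459301}\right) = - \frac{1}{918602} \approx -1.0886 \cdot 10^{-6}$)
$131161 - g = 131161 - - \frac{1}{918602} = 131161 + \frac{1}{918602} = \frac{120484756923}{918602}$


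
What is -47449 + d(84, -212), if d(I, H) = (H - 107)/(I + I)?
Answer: -7971751/168 ≈ -47451.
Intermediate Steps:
d(I, H) = (-107 + H)/(2*I) (d(I, H) = (-107 + H)/((2*I)) = (-107 + H)*(1/(2*I)) = (-107 + H)/(2*I))
-47449 + d(84, -212) = -47449 + (1/2)*(-107 - 212)/84 = -47449 + (1/2)*(1/84)*(-319) = -47449 - 319/168 = -7971751/168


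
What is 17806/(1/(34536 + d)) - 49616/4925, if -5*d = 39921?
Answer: 2328448103074/4925 ≈ 4.7278e+8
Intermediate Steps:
d = -39921/5 (d = -⅕*39921 = -39921/5 ≈ -7984.2)
17806/(1/(34536 + d)) - 49616/4925 = 17806/(1/(34536 - 39921/5)) - 49616/4925 = 17806/(1/(132759/5)) - 49616*1/4925 = 17806/(5/132759) - 49616/4925 = 17806*(132759/5) - 49616/4925 = 2363906754/5 - 49616/4925 = 2328448103074/4925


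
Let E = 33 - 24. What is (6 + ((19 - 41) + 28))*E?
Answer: 108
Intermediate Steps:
E = 9
(6 + ((19 - 41) + 28))*E = (6 + ((19 - 41) + 28))*9 = (6 + (-22 + 28))*9 = (6 + 6)*9 = 12*9 = 108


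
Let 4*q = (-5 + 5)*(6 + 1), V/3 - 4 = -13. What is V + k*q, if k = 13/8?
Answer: -27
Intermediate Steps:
V = -27 (V = 12 + 3*(-13) = 12 - 39 = -27)
k = 13/8 (k = 13*(⅛) = 13/8 ≈ 1.6250)
q = 0 (q = ((-5 + 5)*(6 + 1))/4 = (0*7)/4 = (¼)*0 = 0)
V + k*q = -27 + (13/8)*0 = -27 + 0 = -27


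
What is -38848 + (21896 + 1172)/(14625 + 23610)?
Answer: -1485330212/38235 ≈ -38847.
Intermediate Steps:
-38848 + (21896 + 1172)/(14625 + 23610) = -38848 + 23068/38235 = -1485330212/38235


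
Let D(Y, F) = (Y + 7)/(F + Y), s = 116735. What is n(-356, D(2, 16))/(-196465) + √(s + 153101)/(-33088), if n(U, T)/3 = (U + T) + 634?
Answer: -1671/392930 - √67459/16544 ≈ -0.019952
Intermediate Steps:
D(Y, F) = (7 + Y)/(F + Y)
n(U, T) = 1902 + 3*T + 3*U (n(U, T) = 3*((U + T) + 634) = 3*((T + U) + 634) = 3*(634 + T + U) = 1902 + 3*T + 3*U)
n(-356, D(2, 16))/(-196465) + √(s + 153101)/(-33088) = (1902 + 3*((7 + 2)/(16 + 2)) + 3*(-356))/(-196465) + √(116735 + 153101)/(-33088) = (1902 + 3*(9/18) - 1068)*(-1/196465) + √269836*(-1/33088) = (1902 + 3*((1/18)*9) - 1068)*(-1/196465) + (2*√67459)*(-1/33088) = (1902 + 3*(½) - 1068)*(-1/196465) - √67459/16544 = (1902 + 3/2 - 1068)*(-1/196465) - √67459/16544 = (1671/2)*(-1/196465) - √67459/16544 = -1671/392930 - √67459/16544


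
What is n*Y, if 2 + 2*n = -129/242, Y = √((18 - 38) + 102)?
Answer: -613*√82/484 ≈ -11.469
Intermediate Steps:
Y = √82 (Y = √(-20 + 102) = √82 ≈ 9.0554)
n = -613/484 (n = -1 + (-129/242)/2 = -1 + (-129*1/242)/2 = -1 + (½)*(-129/242) = -1 - 129/484 = -613/484 ≈ -1.2665)
n*Y = -613*√82/484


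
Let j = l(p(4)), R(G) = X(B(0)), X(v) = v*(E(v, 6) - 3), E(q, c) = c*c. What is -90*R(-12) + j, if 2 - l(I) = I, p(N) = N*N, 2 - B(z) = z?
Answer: -5954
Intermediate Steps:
B(z) = 2 - z
p(N) = N²
E(q, c) = c²
X(v) = 33*v (X(v) = v*(6² - 3) = v*(36 - 3) = v*33 = 33*v)
l(I) = 2 - I
R(G) = 66 (R(G) = 33*(2 - 1*0) = 33*(2 + 0) = 33*2 = 66)
j = -14 (j = 2 - 1*4² = 2 - 1*16 = 2 - 16 = -14)
-90*R(-12) + j = -90*66 - 14 = -5940 - 14 = -5954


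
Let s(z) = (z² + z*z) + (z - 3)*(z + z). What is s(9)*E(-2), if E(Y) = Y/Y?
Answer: 270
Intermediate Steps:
s(z) = 2*z² + 2*z*(-3 + z) (s(z) = (z² + z²) + (-3 + z)*(2*z) = 2*z² + 2*z*(-3 + z))
E(Y) = 1
s(9)*E(-2) = (2*9*(-3 + 2*9))*1 = (2*9*(-3 + 18))*1 = (2*9*15)*1 = 270*1 = 270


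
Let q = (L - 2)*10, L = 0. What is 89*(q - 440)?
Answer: -40940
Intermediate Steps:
q = -20 (q = (0 - 2)*10 = -2*10 = -20)
89*(q - 440) = 89*(-20 - 440) = 89*(-460) = -40940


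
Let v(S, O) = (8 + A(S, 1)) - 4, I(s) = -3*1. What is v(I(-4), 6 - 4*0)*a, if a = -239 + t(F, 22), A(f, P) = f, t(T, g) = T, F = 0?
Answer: -239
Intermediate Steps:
I(s) = -3
a = -239 (a = -239 + 0 = -239)
v(S, O) = 4 + S (v(S, O) = (8 + S) - 4 = 4 + S)
v(I(-4), 6 - 4*0)*a = (4 - 3)*(-239) = 1*(-239) = -239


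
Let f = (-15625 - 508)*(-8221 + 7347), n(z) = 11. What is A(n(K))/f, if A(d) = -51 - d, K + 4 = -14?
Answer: -31/7050121 ≈ -4.3971e-6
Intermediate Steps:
K = -18 (K = -4 - 14 = -18)
f = 14100242 (f = -16133*(-874) = 14100242)
A(n(K))/f = (-51 - 1*11)/14100242 = (-51 - 11)*(1/14100242) = -62*1/14100242 = -31/7050121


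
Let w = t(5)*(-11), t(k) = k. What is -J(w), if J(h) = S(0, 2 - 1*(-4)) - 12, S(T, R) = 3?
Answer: 9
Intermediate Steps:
w = -55 (w = 5*(-11) = -55)
J(h) = -9 (J(h) = 3 - 12 = -9)
-J(w) = -1*(-9) = 9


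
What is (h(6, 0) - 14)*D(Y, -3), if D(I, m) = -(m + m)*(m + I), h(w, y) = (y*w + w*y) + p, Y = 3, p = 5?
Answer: 0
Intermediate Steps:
h(w, y) = 5 + 2*w*y (h(w, y) = (y*w + w*y) + 5 = (w*y + w*y) + 5 = 2*w*y + 5 = 5 + 2*w*y)
D(I, m) = -2*m*(I + m)
(h(6, 0) - 14)*D(Y, -3) = ((5 + 2*6*0) - 14)*(-2*(-3)*(3 - 3)) = ((5 + 0) - 14)*(-2*(-3)*0) = (5 - 14)*0 = -9*0 = 0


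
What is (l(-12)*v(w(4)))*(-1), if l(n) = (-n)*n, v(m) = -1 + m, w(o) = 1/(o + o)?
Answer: -126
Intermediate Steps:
w(o) = 1/(2*o)
l(n) = -n**2
(l(-12)*v(w(4)))*(-1) = ((-1*(-12)**2)*(-1 + (1/2)/4))*(-1) = ((-1*144)*(-1 + (1/2)*(1/4)))*(-1) = -144*(-1 + 1/8)*(-1) = -144*(-7/8)*(-1) = 126*(-1) = -126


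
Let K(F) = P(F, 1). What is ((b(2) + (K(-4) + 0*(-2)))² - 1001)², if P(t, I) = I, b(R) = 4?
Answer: 952576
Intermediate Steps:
K(F) = 1
((b(2) + (K(-4) + 0*(-2)))² - 1001)² = ((4 + (1 + 0*(-2)))² - 1001)² = ((4 + (1 + 0))² - 1001)² = ((4 + 1)² - 1001)² = (5² - 1001)² = (25 - 1001)² = (-976)² = 952576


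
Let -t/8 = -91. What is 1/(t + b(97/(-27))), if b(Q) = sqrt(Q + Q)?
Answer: 9828/7154881 - 3*I*sqrt(582)/14309762 ≈ 0.0013736 - 5.0577e-6*I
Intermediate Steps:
t = 728 (t = -8*(-91) = 728)
b(Q) = sqrt(2)*sqrt(Q) (b(Q) = sqrt(2*Q) = sqrt(2)*sqrt(Q))
1/(t + b(97/(-27))) = 1/(728 + sqrt(2)*sqrt(97/(-27))) = 1/(728 + sqrt(2)*sqrt(97*(-1/27))) = 1/(728 + sqrt(2)*sqrt(-97/27)) = 1/(728 + sqrt(2)*(I*sqrt(291)/9)) = 1/(728 + I*sqrt(582)/9)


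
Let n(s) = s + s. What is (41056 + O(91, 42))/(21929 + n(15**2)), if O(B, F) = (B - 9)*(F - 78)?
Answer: 38104/22379 ≈ 1.7027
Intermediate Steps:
n(s) = 2*s
O(B, F) = (-78 + F)*(-9 + B) (O(B, F) = (-9 + B)*(-78 + F) = (-78 + F)*(-9 + B))
(41056 + O(91, 42))/(21929 + n(15**2)) = (41056 + (702 - 78*91 - 9*42 + 91*42))/(21929 + 2*15**2) = (41056 + (702 - 7098 - 378 + 3822))/(21929 + 2*225) = (41056 - 2952)/(21929 + 450) = 38104/22379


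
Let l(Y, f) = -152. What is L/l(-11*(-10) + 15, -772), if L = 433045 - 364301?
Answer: -8593/19 ≈ -452.26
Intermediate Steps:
L = 68744
L/l(-11*(-10) + 15, -772) = 68744/(-152) = 68744*(-1/152) = -8593/19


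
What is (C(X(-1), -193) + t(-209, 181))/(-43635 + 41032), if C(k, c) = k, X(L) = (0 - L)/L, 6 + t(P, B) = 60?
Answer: -53/2603 ≈ -0.020361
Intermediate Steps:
t(P, B) = 54 (t(P, B) = -6 + 60 = 54)
X(L) = -1 (X(L) = (-L)/L = -1)
(C(X(-1), -193) + t(-209, 181))/(-43635 + 41032) = (-1 + 54)/(-43635 + 41032) = 53/(-2603) = 53*(-1/2603) = -53/2603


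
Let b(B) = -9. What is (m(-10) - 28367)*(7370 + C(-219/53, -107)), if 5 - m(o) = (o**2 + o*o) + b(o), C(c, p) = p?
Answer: -207380439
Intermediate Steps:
m(o) = 14 - 2*o**2 (m(o) = 5 - ((o**2 + o*o) - 9) = 5 - ((o**2 + o**2) - 9) = 5 - (2*o**2 - 9) = 5 - (-9 + 2*o**2) = 5 + (9 - 2*o**2) = 14 - 2*o**2)
(m(-10) - 28367)*(7370 + C(-219/53, -107)) = ((14 - 2*(-10)**2) - 28367)*(7370 - 107) = ((14 - 2*100) - 28367)*7263 = ((14 - 200) - 28367)*7263 = (-186 - 28367)*7263 = -28553*7263 = -207380439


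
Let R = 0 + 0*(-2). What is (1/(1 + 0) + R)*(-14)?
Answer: -14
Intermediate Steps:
R = 0 (R = 0 + 0 = 0)
(1/(1 + 0) + R)*(-14) = (1/(1 + 0) + 0)*(-14) = (1/1 + 0)*(-14) = (1 + 0)*(-14) = 1*(-14) = -14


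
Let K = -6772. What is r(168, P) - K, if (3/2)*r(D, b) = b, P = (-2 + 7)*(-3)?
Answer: 6762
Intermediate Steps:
P = -15 (P = 5*(-3) = -15)
r(D, b) = 2*b/3
r(168, P) - K = (⅔)*(-15) - 1*(-6772) = -10 + 6772 = 6762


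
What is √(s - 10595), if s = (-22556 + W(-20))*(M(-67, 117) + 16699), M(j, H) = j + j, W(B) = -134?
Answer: I*√375870445 ≈ 19387.0*I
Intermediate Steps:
M(j, H) = 2*j
s = -375859850 (s = (-22556 - 134)*(2*(-67) + 16699) = -22690*(-134 + 16699) = -22690*16565 = -375859850)
√(s - 10595) = √(-375859850 - 10595) = √(-375870445) = I*√375870445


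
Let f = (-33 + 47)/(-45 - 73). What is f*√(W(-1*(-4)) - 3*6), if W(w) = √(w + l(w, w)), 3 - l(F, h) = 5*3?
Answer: -7*√(-18 + 2*I*√2)/59 ≈ -0.039427 - 0.50491*I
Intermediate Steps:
l(F, h) = -12 (l(F, h) = 3 - 5*3 = 3 - 1*15 = 3 - 15 = -12)
W(w) = √(-12 + w) (W(w) = √(w - 12) = √(-12 + w))
f = -7/59 (f = 14/(-118) = 14*(-1/118) = -7/59 ≈ -0.11864)
f*√(W(-1*(-4)) - 3*6) = -7*√(√(-12 - 1*(-4)) - 3*6)/59 = -7*√(√(-12 + 4) - 18)/59 = -7*√(√(-8) - 18)/59 = -7*√(2*I*√2 - 18)/59 = -7*√(-18 + 2*I*√2)/59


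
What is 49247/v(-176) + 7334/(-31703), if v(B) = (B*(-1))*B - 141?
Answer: -48364587/26662223 ≈ -1.8140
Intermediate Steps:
v(B) = -141 - B² (v(B) = (-B)*B - 141 = -B² - 141 = -141 - B²)
49247/v(-176) + 7334/(-31703) = 49247/(-141 - 1*(-176)²) + 7334/(-31703) = 49247/(-141 - 1*30976) + 7334*(-1/31703) = 49247/(-141 - 30976) - 7334/31703 = 49247/(-31117) - 7334/31703 = 49247*(-1/31117) - 7334/31703 = -1331/841 - 7334/31703 = -48364587/26662223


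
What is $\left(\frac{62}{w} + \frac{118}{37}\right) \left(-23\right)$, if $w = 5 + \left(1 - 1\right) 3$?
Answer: $- \frac{66332}{185} \approx -358.55$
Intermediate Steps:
$w = 5$ ($w = 5 + 0 \cdot 3 = 5 + 0 = 5$)
$\left(\frac{62}{w} + \frac{118}{37}\right) \left(-23\right) = \left(\frac{62}{5} + \frac{118}{37}\right) \left(-23\right) = \frac{2884}{185} \left(-23\right) = - \frac{66332}{185}$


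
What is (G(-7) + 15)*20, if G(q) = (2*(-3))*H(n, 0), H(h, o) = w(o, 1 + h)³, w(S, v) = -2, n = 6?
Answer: 1260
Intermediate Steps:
H(h, o) = -8 (H(h, o) = (-2)³ = -8)
G(q) = 48 (G(q) = (2*(-3))*(-8) = -6*(-8) = 48)
(G(-7) + 15)*20 = (48 + 15)*20 = 63*20 = 1260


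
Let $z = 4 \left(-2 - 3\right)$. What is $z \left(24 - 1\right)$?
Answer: $-460$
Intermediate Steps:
$z = -20$ ($z = 4 \left(-5\right) = -20$)
$z \left(24 - 1\right) = - 20 \left(24 - 1\right) = \left(-20\right) 23 = -460$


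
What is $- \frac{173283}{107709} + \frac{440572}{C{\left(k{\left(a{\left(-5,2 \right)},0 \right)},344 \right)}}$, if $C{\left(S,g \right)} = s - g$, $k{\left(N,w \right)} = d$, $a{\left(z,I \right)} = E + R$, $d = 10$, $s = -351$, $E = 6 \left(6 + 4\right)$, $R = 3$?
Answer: $- \frac{15858000411}{24952585} \approx -635.53$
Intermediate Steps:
$E = 60$ ($E = 6 \cdot 10 = 60$)
$a{\left(z,I \right)} = 63$ ($a{\left(z,I \right)} = 60 + 3 = 63$)
$k{\left(N,w \right)} = 10$
$C{\left(S,g \right)} = -351 - g$
$- \frac{173283}{107709} + \frac{440572}{C{\left(k{\left(a{\left(-5,2 \right)},0 \right)},344 \right)}} = - \frac{173283}{107709} + \frac{440572}{-351 - 344} = \left(-173283\right) \frac{1}{107709} + \frac{440572}{-351 - 344} = - \frac{57761}{35903} + \frac{440572}{-695} = - \frac{57761}{35903} + 440572 \left(- \frac{1}{695}\right) = - \frac{57761}{35903} - \frac{440572}{695} = - \frac{15858000411}{24952585}$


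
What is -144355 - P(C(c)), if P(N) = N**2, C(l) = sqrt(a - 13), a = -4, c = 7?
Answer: -144338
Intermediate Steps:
C(l) = I*sqrt(17) (C(l) = sqrt(-4 - 13) = sqrt(-17) = I*sqrt(17))
-144355 - P(C(c)) = -144355 - (I*sqrt(17))**2 = -144355 - 1*(-17) = -144355 + 17 = -144338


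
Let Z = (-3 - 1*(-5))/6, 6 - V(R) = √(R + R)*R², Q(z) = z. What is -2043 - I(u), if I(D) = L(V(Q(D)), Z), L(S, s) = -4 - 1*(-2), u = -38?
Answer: -2041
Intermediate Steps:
V(R) = 6 - √2*R^(5/2) (V(R) = 6 - √(R + R)*R² = 6 - √(2*R)*R² = 6 - √2*√R*R² = 6 - √2*R^(5/2))
Z = ⅓ (Z = (-3 + 5)*(⅙) = 2*(⅙) = ⅓ ≈ 0.33333)
L(S, s) = -2 (L(S, s) = -4 + 2 = -2)
I(D) = -2
-2043 - I(u) = -2043 - 1*(-2) = -2043 + 2 = -2041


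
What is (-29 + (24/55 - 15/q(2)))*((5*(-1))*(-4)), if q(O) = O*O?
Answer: -7109/11 ≈ -646.27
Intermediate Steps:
q(O) = O²
(-29 + (24/55 - 15/q(2)))*((5*(-1))*(-4)) = (-29 + (24/55 - 15/(2²)))*((5*(-1))*(-4)) = (-29 + (24*(1/55) - 15/4))*(-5*(-4)) = (-29 + (24/55 - 15*¼))*20 = (-29 + (24/55 - 15/4))*20 = (-29 - 729/220)*20 = -7109/220*20 = -7109/11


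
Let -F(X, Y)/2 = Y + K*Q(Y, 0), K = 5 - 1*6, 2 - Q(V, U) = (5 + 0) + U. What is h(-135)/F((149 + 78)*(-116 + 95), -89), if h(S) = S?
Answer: -135/172 ≈ -0.78488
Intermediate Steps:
Q(V, U) = -3 - U (Q(V, U) = 2 - ((5 + 0) + U) = 2 - (5 + U) = 2 + (-5 - U) = -3 - U)
K = -1 (K = 5 - 6 = -1)
F(X, Y) = -6 - 2*Y (F(X, Y) = -2*(Y - (-3 - 1*0)) = -2*(Y - (-3 + 0)) = -2*(Y - 1*(-3)) = -2*(Y + 3) = -2*(3 + Y) = -6 - 2*Y)
h(-135)/F((149 + 78)*(-116 + 95), -89) = -135/(-6 - 2*(-89)) = -135/(-6 + 178) = -135/172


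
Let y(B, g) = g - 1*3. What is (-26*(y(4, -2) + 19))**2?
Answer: 132496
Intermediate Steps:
y(B, g) = -3 + g (y(B, g) = g - 3 = -3 + g)
(-26*(y(4, -2) + 19))**2 = (-26*((-3 - 2) + 19))**2 = (-26*(-5 + 19))**2 = (-26*14)**2 = (-364)**2 = 132496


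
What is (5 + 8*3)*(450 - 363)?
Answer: 2523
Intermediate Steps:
(5 + 8*3)*(450 - 363) = (5 + 24)*87 = 29*87 = 2523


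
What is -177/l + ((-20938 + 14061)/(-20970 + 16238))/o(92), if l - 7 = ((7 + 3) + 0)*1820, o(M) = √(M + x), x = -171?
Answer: -59/6069 - 529*I*√79/28756 ≈ -0.0097215 - 0.16351*I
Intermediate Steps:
o(M) = √(-171 + M) (o(M) = √(M - 171) = √(-171 + M))
l = 18207 (l = 7 + ((7 + 3) + 0)*1820 = 7 + (10 + 0)*1820 = 7 + 10*1820 = 7 + 18200 = 18207)
-177/l + ((-20938 + 14061)/(-20970 + 16238))/o(92) = -177/18207 + ((-20938 + 14061)/(-20970 + 16238))/(√(-171 + 92)) = -177*1/18207 + (-6877/(-4732))/(√(-79)) = -59/6069 + (-6877*(-1/4732))/((I*√79)) = -59/6069 + 529*(-I*√79/79)/364 = -59/6069 - 529*I*√79/28756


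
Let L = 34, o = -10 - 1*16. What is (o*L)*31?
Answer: -27404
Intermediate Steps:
o = -26 (o = -10 - 16 = -26)
(o*L)*31 = -26*34*31 = -884*31 = -27404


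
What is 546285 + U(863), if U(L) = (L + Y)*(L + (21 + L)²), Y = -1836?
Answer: -760650102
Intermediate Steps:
U(L) = (-1836 + L)*(L + (21 + L)²) (U(L) = (L - 1836)*(L + (21 + L)²) = (-1836 + L)*(L + (21 + L)²))
546285 + U(863) = 546285 + (-809676 + 863³ - 78507*863 - 1793*863²) = 546285 + (-809676 + 642735647 - 67751541 - 1793*744769) = 546285 + (-809676 + 642735647 - 67751541 - 1335370817) = 546285 - 761196387 = -760650102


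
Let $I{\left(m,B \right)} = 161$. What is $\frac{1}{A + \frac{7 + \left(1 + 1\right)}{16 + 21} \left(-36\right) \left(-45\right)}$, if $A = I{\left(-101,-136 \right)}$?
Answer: $\frac{37}{20537} \approx 0.0018016$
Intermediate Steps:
$A = 161$
$\frac{1}{A + \frac{7 + \left(1 + 1\right)}{16 + 21} \left(-36\right) \left(-45\right)} = \frac{1}{161 + \frac{7 + \left(1 + 1\right)}{16 + 21} \left(-36\right) \left(-45\right)} = \frac{1}{161 + \frac{7 + 2}{37} \left(-36\right) \left(-45\right)} = \frac{1}{161 + 9 \cdot \frac{1}{37} \left(-36\right) \left(-45\right)} = \frac{1}{161 + \frac{9}{37} \left(-36\right) \left(-45\right)} = \frac{1}{161 - - \frac{14580}{37}} = \frac{1}{161 + \frac{14580}{37}} = \frac{1}{\frac{20537}{37}} = \frac{37}{20537}$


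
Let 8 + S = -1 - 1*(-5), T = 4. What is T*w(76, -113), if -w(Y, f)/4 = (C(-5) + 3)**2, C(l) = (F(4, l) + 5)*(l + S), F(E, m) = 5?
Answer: -121104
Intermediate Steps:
S = -4 (S = -8 + (-1 - 1*(-5)) = -8 + (-1 + 5) = -8 + 4 = -4)
C(l) = -40 + 10*l (C(l) = (5 + 5)*(l - 4) = 10*(-4 + l) = -40 + 10*l)
w(Y, f) = -30276 (w(Y, f) = -4*((-40 + 10*(-5)) + 3)**2 = -4*((-40 - 50) + 3)**2 = -4*(-90 + 3)**2 = -4*(-87)**2 = -4*7569 = -30276)
T*w(76, -113) = 4*(-30276) = -121104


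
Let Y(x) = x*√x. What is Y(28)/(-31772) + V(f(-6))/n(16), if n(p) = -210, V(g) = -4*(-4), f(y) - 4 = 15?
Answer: -8/105 - 14*√7/7943 ≈ -0.080854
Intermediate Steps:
f(y) = 19 (f(y) = 4 + 15 = 19)
V(g) = 16
Y(x) = x^(3/2)
Y(28)/(-31772) + V(f(-6))/n(16) = 28^(3/2)/(-31772) + 16/(-210) = (56*√7)*(-1/31772) + 16*(-1/210) = -14*√7/7943 - 8/105 = -8/105 - 14*√7/7943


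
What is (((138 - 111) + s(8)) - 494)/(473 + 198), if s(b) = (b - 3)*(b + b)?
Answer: -387/671 ≈ -0.57675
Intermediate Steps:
s(b) = 2*b*(-3 + b) (s(b) = (-3 + b)*(2*b) = 2*b*(-3 + b))
(((138 - 111) + s(8)) - 494)/(473 + 198) = (((138 - 111) + 2*8*(-3 + 8)) - 494)/(473 + 198) = ((27 + 2*8*5) - 494)/671 = ((27 + 80) - 494)*(1/671) = (107 - 494)*(1/671) = -387*1/671 = -387/671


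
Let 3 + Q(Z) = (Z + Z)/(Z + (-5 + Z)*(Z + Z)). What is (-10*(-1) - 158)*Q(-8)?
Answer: 11396/25 ≈ 455.84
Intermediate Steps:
Q(Z) = -3 + 2*Z/(Z + 2*Z*(-5 + Z)) (Q(Z) = -3 + (Z + Z)/(Z + (-5 + Z)*(Z + Z)) = -3 + (2*Z)/(Z + (-5 + Z)*(2*Z)) = -3 + (2*Z)/(Z + 2*Z*(-5 + Z)) = -3 + 2*Z/(Z + 2*Z*(-5 + Z)))
(-10*(-1) - 158)*Q(-8) = (-10*(-1) - 158)*((29 - 6*(-8))/(-9 + 2*(-8))) = (10 - 158)*((29 + 48)/(-9 - 16)) = -148*77/(-25) = -(-148)*77/25 = -148*(-77/25) = 11396/25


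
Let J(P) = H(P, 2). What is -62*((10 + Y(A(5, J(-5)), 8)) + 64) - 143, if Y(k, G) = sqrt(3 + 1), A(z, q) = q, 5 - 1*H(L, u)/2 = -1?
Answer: -4855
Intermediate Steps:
H(L, u) = 12 (H(L, u) = 10 - 2*(-1) = 10 + 2 = 12)
J(P) = 12
Y(k, G) = 2 (Y(k, G) = sqrt(4) = 2)
-62*((10 + Y(A(5, J(-5)), 8)) + 64) - 143 = -62*((10 + 2) + 64) - 143 = -62*(12 + 64) - 143 = -62*76 - 143 = -4712 - 143 = -4855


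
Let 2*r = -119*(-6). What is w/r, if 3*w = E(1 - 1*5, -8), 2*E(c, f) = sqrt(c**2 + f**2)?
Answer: 2*sqrt(5)/1071 ≈ 0.0041757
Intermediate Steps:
r = 357 (r = (-119*(-6))/2 = (1/2)*714 = 357)
E(c, f) = sqrt(c**2 + f**2)/2
w = 2*sqrt(5)/3 (w = (sqrt((1 - 1*5)**2 + (-8)**2)/2)/3 = (sqrt((1 - 5)**2 + 64)/2)/3 = (sqrt((-4)**2 + 64)/2)/3 = (sqrt(16 + 64)/2)/3 = (sqrt(80)/2)/3 = ((4*sqrt(5))/2)/3 = (2*sqrt(5))/3 = 2*sqrt(5)/3 ≈ 1.4907)
w/r = (2*sqrt(5)/3)/357 = (2*sqrt(5)/3)*(1/357) = 2*sqrt(5)/1071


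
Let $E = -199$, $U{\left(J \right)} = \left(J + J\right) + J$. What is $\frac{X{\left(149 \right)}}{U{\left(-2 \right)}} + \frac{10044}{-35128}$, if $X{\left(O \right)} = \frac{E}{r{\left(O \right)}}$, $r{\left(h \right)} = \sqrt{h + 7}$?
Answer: $- \frac{2511}{8782} + \frac{199 \sqrt{39}}{468} \approx 2.3695$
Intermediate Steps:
$U{\left(J \right)} = 3 J$ ($U{\left(J \right)} = 2 J + J = 3 J$)
$r{\left(h \right)} = \sqrt{7 + h}$
$X{\left(O \right)} = - \frac{199}{\sqrt{7 + O}}$
$\frac{X{\left(149 \right)}}{U{\left(-2 \right)}} + \frac{10044}{-35128} = \frac{\left(-199\right) \frac{1}{\sqrt{7 + 149}}}{3 \left(-2\right)} + \frac{10044}{-35128} = \frac{\left(-199\right) \frac{1}{\sqrt{156}}}{-6} + 10044 \left(- \frac{1}{35128}\right) = - 199 \frac{\sqrt{39}}{78} \left(- \frac{1}{6}\right) - \frac{2511}{8782} = - \frac{199 \sqrt{39}}{78} \left(- \frac{1}{6}\right) - \frac{2511}{8782} = \frac{199 \sqrt{39}}{468} - \frac{2511}{8782} = - \frac{2511}{8782} + \frac{199 \sqrt{39}}{468}$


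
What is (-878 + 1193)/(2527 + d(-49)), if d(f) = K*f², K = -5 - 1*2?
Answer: -3/136 ≈ -0.022059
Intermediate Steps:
K = -7 (K = -5 - 2 = -7)
d(f) = -7*f²
(-878 + 1193)/(2527 + d(-49)) = (-878 + 1193)/(2527 - 7*(-49)²) = 315/(2527 - 7*2401) = 315/(2527 - 16807) = 315/(-14280) = 315*(-1/14280) = -3/136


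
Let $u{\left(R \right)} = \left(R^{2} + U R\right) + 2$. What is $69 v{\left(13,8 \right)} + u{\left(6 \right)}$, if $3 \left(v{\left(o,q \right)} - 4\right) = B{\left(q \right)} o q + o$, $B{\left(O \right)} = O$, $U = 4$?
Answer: $19773$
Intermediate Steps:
$v{\left(o,q \right)} = 4 + \frac{o}{3} + \frac{o q^{2}}{3}$ ($v{\left(o,q \right)} = 4 + \frac{q o q + o}{3} = 4 + \frac{o q q + o}{3} = 4 + \frac{o q^{2} + o}{3} = 4 + \frac{o + o q^{2}}{3} = 4 + \left(\frac{o}{3} + \frac{o q^{2}}{3}\right) = 4 + \frac{o}{3} + \frac{o q^{2}}{3}$)
$u{\left(R \right)} = 2 + R^{2} + 4 R$ ($u{\left(R \right)} = \left(R^{2} + 4 R\right) + 2 = 2 + R^{2} + 4 R$)
$69 v{\left(13,8 \right)} + u{\left(6 \right)} = 69 \left(4 + \frac{1}{3} \cdot 13 + \frac{1}{3} \cdot 13 \cdot 8^{2}\right) + \left(2 + 6^{2} + 4 \cdot 6\right) = 69 \left(4 + \frac{13}{3} + \frac{1}{3} \cdot 13 \cdot 64\right) + \left(2 + 36 + 24\right) = 69 \left(4 + \frac{13}{3} + \frac{832}{3}\right) + 62 = 69 \cdot \frac{857}{3} + 62 = 19711 + 62 = 19773$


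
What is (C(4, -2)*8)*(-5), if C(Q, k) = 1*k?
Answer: 80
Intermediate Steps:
C(Q, k) = k
(C(4, -2)*8)*(-5) = -2*8*(-5) = -16*(-5) = 80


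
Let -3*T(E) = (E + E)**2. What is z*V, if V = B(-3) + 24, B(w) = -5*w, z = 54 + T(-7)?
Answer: -442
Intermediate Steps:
T(E) = -4*E**2/3 (T(E) = -(E + E)**2/3 = -4*E**2/3)
z = -34/3 (z = 54 - 4/3*(-7)**2 = 54 - 4/3*49 = 54 - 196/3 = -34/3 ≈ -11.333)
V = 39 (V = -5*(-3) + 24 = 15 + 24 = 39)
z*V = -34/3*39 = -442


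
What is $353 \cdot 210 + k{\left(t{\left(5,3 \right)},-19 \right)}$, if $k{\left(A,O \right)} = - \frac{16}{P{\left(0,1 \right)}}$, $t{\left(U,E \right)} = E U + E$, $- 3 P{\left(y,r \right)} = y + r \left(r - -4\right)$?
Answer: $\frac{370698}{5} \approx 74140.0$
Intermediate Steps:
$P{\left(y,r \right)} = - \frac{y}{3} - \frac{r \left(4 + r\right)}{3}$ ($P{\left(y,r \right)} = - \frac{y + r \left(r - -4\right)}{3} = - \frac{y + r \left(r + 4\right)}{3} = - \frac{y + r \left(4 + r\right)}{3} = - \frac{y}{3} - \frac{r \left(4 + r\right)}{3}$)
$t{\left(U,E \right)} = E + E U$
$k{\left(A,O \right)} = \frac{48}{5}$ ($k{\left(A,O \right)} = - \frac{16}{\left(- \frac{4}{3}\right) 1 - 0 - \frac{1^{2}}{3}} = - \frac{16}{- \frac{4}{3} + 0 - \frac{1}{3}} = - \frac{16}{- \frac{5}{3}} = \left(-16\right) \left(- \frac{3}{5}\right) = \frac{48}{5}$)
$353 \cdot 210 + k{\left(t{\left(5,3 \right)},-19 \right)} = 353 \cdot 210 + \frac{48}{5} = 74130 + \frac{48}{5} = \frac{370698}{5}$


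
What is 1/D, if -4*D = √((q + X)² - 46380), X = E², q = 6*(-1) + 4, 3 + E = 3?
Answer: I*√11594/5797 ≈ 0.018574*I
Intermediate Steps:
E = 0 (E = -3 + 3 = 0)
q = -2 (q = -6 + 4 = -2)
X = 0 (X = 0² = 0)
D = -I*√11594/2 (D = -√((-2 + 0)² - 46380)/4 = -√((-2)² - 46380)/4 = -√(4 - 46380)/4 = -I*√11594/2 ≈ -53.838*I)
1/D = 1/(-I*√11594/2) = I*√11594/5797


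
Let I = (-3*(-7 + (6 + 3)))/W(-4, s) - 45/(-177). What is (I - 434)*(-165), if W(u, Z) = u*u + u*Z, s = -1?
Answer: 8450871/118 ≈ 71618.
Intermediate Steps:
W(u, Z) = u**2 + Z*u
I = -27/590 (I = (-3*(-7 + (6 + 3)))/((-4*(-1 - 4))) - 45/(-177) = (-3*(-7 + 9))/((-4*(-5))) - 45*(-1/177) = -3*2/20 + 15/59 = -6*1/20 + 15/59 = -3/10 + 15/59 = -27/590 ≈ -0.045763)
(I - 434)*(-165) = (-27/590 - 434)*(-165) = -256087/590*(-165) = 8450871/118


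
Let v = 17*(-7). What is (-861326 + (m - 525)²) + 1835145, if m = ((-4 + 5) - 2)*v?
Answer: 1138655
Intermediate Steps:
v = -119
m = 119 (m = ((-4 + 5) - 2)*(-119) = (1 - 2)*(-119) = -1*(-119) = 119)
(-861326 + (m - 525)²) + 1835145 = (-861326 + (119 - 525)²) + 1835145 = (-861326 + (-406)²) + 1835145 = (-861326 + 164836) + 1835145 = -696490 + 1835145 = 1138655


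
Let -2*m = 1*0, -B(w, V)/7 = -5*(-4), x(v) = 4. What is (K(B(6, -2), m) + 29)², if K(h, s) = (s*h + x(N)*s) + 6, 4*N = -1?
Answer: 1225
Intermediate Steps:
N = -¼ (N = (¼)*(-1) = -¼ ≈ -0.25000)
B(w, V) = -140 (B(w, V) = -(-35)*(-4) = -7*20 = -140)
m = 0 (m = -0/2 = -½*0 = 0)
K(h, s) = 6 + 4*s + h*s (K(h, s) = (s*h + 4*s) + 6 = (h*s + 4*s) + 6 = (4*s + h*s) + 6 = 6 + 4*s + h*s)
(K(B(6, -2), m) + 29)² = ((6 + 4*0 - 140*0) + 29)² = ((6 + 0 + 0) + 29)² = (6 + 29)² = 35² = 1225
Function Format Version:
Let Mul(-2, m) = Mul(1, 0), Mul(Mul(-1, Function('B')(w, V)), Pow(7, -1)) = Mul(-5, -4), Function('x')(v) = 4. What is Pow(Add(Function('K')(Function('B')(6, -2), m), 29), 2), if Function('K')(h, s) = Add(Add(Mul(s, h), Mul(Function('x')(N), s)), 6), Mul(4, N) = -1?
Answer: 1225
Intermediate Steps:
N = Rational(-1, 4) (N = Mul(Rational(1, 4), -1) = Rational(-1, 4) ≈ -0.25000)
Function('B')(w, V) = -140 (Function('B')(w, V) = Mul(-7, Mul(-5, -4)) = Mul(-7, 20) = -140)
m = 0 (m = Mul(Rational(-1, 2), Mul(1, 0)) = Mul(Rational(-1, 2), 0) = 0)
Function('K')(h, s) = Add(6, Mul(4, s), Mul(h, s)) (Function('K')(h, s) = Add(Add(Mul(s, h), Mul(4, s)), 6) = Add(Add(Mul(h, s), Mul(4, s)), 6) = Add(Add(Mul(4, s), Mul(h, s)), 6) = Add(6, Mul(4, s), Mul(h, s)))
Pow(Add(Function('K')(Function('B')(6, -2), m), 29), 2) = Pow(Add(Add(6, Mul(4, 0), Mul(-140, 0)), 29), 2) = Pow(Add(Add(6, 0, 0), 29), 2) = Pow(Add(6, 29), 2) = Pow(35, 2) = 1225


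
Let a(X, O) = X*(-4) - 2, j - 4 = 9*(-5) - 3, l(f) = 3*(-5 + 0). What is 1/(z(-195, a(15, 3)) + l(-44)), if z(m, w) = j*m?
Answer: 1/8565 ≈ 0.00011675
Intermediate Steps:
l(f) = -15 (l(f) = 3*(-5) = -15)
j = -44 (j = 4 + (9*(-5) - 3) = 4 + (-45 - 3) = 4 - 48 = -44)
a(X, O) = -2 - 4*X (a(X, O) = -4*X - 2 = -2 - 4*X)
z(m, w) = -44*m
1/(z(-195, a(15, 3)) + l(-44)) = 1/(-44*(-195) - 15) = 1/(8580 - 15) = 1/8565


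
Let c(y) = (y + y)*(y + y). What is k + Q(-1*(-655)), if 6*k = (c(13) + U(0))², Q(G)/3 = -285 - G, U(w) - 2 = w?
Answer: 73794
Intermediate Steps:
U(w) = 2 + w
Q(G) = -855 - 3*G (Q(G) = 3*(-285 - G) = -855 - 3*G)
c(y) = 4*y² (c(y) = (2*y)*(2*y) = 4*y²)
k = 76614 (k = (4*13² + (2 + 0))²/6 = (4*169 + 2)²/6 = (676 + 2)²/6 = (⅙)*678² = (⅙)*459684 = 76614)
k + Q(-1*(-655)) = 76614 + (-855 - (-3)*(-655)) = 76614 + (-855 - 3*655) = 76614 + (-855 - 1965) = 76614 - 2820 = 73794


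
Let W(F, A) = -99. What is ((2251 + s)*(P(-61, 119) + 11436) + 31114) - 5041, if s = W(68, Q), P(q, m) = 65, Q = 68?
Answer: 24776225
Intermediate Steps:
s = -99
((2251 + s)*(P(-61, 119) + 11436) + 31114) - 5041 = ((2251 - 99)*(65 + 11436) + 31114) - 5041 = (2152*11501 + 31114) - 5041 = (24750152 + 31114) - 5041 = 24781266 - 5041 = 24776225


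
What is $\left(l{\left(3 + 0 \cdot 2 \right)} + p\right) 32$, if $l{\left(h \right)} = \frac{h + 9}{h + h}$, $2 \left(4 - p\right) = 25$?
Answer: $-208$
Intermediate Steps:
$p = - \frac{17}{2}$ ($p = 4 - \frac{25}{2} = - \frac{17}{2} \approx -8.5$)
$l{\left(h \right)} = \frac{9 + h}{2 h}$
$\left(l{\left(3 + 0 \cdot 2 \right)} + p\right) 32 = \left(\frac{9 + \left(3 + 0 \cdot 2\right)}{2 \left(3 + 0 \cdot 2\right)} - \frac{17}{2}\right) 32 = \left(\frac{9 + \left(3 + 0\right)}{2 \left(3 + 0\right)} - \frac{17}{2}\right) 32 = \left(\frac{9 + 3}{2 \cdot 3} - \frac{17}{2}\right) 32 = \left(\frac{1}{2} \cdot \frac{1}{3} \cdot 12 - \frac{17}{2}\right) 32 = \left(2 - \frac{17}{2}\right) 32 = \left(- \frac{13}{2}\right) 32 = -208$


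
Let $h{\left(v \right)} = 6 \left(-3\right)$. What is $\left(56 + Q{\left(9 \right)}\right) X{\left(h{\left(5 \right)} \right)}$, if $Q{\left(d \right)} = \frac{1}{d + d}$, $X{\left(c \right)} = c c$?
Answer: $18162$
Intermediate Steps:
$h{\left(v \right)} = -18$
$X{\left(c \right)} = c^{2}$
$Q{\left(d \right)} = \frac{1}{2 d}$
$\left(56 + Q{\left(9 \right)}\right) X{\left(h{\left(5 \right)} \right)} = \left(56 + \frac{1}{2 \cdot 9}\right) \left(-18\right)^{2} = \left(56 + \frac{1}{2} \cdot \frac{1}{9}\right) 324 = \left(56 + \frac{1}{18}\right) 324 = \frac{1009}{18} \cdot 324 = 18162$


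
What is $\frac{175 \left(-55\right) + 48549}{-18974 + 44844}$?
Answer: $\frac{19462}{12935} \approx 1.5046$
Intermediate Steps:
$\frac{175 \left(-55\right) + 48549}{-18974 + 44844} = \frac{-9625 + 48549}{25870} = 38924 \cdot \frac{1}{25870} = \frac{19462}{12935}$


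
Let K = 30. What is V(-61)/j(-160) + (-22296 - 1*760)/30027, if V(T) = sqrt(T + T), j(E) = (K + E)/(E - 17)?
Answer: -23056/30027 + 177*I*sqrt(122)/130 ≈ -0.76784 + 15.039*I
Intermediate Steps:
j(E) = (30 + E)/(-17 + E) (j(E) = (30 + E)/(E - 17) = (30 + E)/(-17 + E))
V(T) = sqrt(2)*sqrt(T) (V(T) = sqrt(2*T) = sqrt(2)*sqrt(T))
V(-61)/j(-160) + (-22296 - 1*760)/30027 = (sqrt(2)*sqrt(-61))/(((30 - 160)/(-17 - 160))) + (-22296 - 1*760)/30027 = (sqrt(2)*(I*sqrt(61)))/((-130/(-177))) + (-22296 - 760)*(1/30027) = (I*sqrt(122))/((-1/177*(-130))) - 23056*1/30027 = (I*sqrt(122))/(130/177) - 23056/30027 = (I*sqrt(122))*(177/130) - 23056/30027 = 177*I*sqrt(122)/130 - 23056/30027 = -23056/30027 + 177*I*sqrt(122)/130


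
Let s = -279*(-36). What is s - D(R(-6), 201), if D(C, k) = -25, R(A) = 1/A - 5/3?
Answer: 10069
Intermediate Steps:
R(A) = -5/3 + 1/A (R(A) = 1/A - 5*1/3 = 1/A - 5/3 = -5/3 + 1/A)
s = 10044
s - D(R(-6), 201) = 10044 - 1*(-25) = 10044 + 25 = 10069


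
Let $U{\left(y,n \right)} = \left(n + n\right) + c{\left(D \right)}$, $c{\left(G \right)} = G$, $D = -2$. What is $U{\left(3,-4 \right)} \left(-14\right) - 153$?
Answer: $-13$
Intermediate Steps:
$U{\left(y,n \right)} = -2 + 2 n$ ($U{\left(y,n \right)} = \left(n + n\right) - 2 = 2 n - 2 = -2 + 2 n$)
$U{\left(3,-4 \right)} \left(-14\right) - 153 = \left(-2 + 2 \left(-4\right)\right) \left(-14\right) - 153 = \left(-2 - 8\right) \left(-14\right) - 153 = \left(-10\right) \left(-14\right) - 153 = 140 - 153 = -13$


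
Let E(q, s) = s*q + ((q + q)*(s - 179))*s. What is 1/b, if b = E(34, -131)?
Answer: 1/2757026 ≈ 3.6271e-7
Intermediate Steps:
E(q, s) = q*s + 2*q*s*(-179 + s) (E(q, s) = q*s + ((2*q)*(-179 + s))*s = q*s + (2*q*(-179 + s))*s = q*s + 2*q*s*(-179 + s))
b = 2757026 (b = 34*(-131)*(-357 + 2*(-131)) = 34*(-131)*(-357 - 262) = 34*(-131)*(-619) = 2757026)
1/b = 1/2757026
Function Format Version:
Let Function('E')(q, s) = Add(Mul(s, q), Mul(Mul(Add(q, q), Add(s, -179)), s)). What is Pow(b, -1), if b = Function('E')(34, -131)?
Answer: Rational(1, 2757026) ≈ 3.6271e-7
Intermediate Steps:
Function('E')(q, s) = Add(Mul(q, s), Mul(2, q, s, Add(-179, s))) (Function('E')(q, s) = Add(Mul(q, s), Mul(Mul(Mul(2, q), Add(-179, s)), s)) = Add(Mul(q, s), Mul(Mul(2, q, Add(-179, s)), s)) = Add(Mul(q, s), Mul(2, q, s, Add(-179, s))))
b = 2757026 (b = Mul(34, -131, Add(-357, Mul(2, -131))) = Mul(34, -131, Add(-357, -262)) = Mul(34, -131, -619) = 2757026)
Pow(b, -1) = Pow(2757026, -1) = Rational(1, 2757026)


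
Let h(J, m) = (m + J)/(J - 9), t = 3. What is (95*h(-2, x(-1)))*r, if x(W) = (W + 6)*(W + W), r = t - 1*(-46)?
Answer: 55860/11 ≈ 5078.2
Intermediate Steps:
r = 49 (r = 3 - 1*(-46) = 3 + 46 = 49)
x(W) = 2*W*(6 + W) (x(W) = (6 + W)*(2*W) = 2*W*(6 + W))
h(J, m) = (J + m)/(-9 + J)
(95*h(-2, x(-1)))*r = (95*((-2 + 2*(-1)*(6 - 1))/(-9 - 2)))*49 = (95*((-2 + 2*(-1)*5)/(-11)))*49 = (95*(-(-2 - 10)/11))*49 = (95*(-1/11*(-12)))*49 = (95*(12/11))*49 = (1140/11)*49 = 55860/11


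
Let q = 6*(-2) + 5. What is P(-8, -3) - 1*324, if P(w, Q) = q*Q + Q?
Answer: -306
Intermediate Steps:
q = -7 (q = -12 + 5 = -7)
P(w, Q) = -6*Q (P(w, Q) = -7*Q + Q = -6*Q)
P(-8, -3) - 1*324 = -6*(-3) - 1*324 = 18 - 324 = -306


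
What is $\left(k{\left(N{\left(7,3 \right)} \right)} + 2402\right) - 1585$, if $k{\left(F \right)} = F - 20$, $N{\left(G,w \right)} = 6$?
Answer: $803$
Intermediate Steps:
$k{\left(F \right)} = -20 + F$
$\left(k{\left(N{\left(7,3 \right)} \right)} + 2402\right) - 1585 = \left(\left(-20 + 6\right) + 2402\right) - 1585 = \left(-14 + 2402\right) - 1585 = 2388 - 1585 = 803$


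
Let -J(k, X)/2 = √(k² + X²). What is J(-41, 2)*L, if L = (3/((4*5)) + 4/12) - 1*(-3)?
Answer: -209*√1685/30 ≈ -285.97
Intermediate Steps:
L = 209/60 (L = (3/20 + 4*(1/12)) + 3 = (3*(1/20) + ⅓) + 3 = (3/20 + ⅓) + 3 = 29/60 + 3 = 209/60 ≈ 3.4833)
J(k, X) = -2*√(X² + k²) (J(k, X) = -2*√(k² + X²) = -2*√(X² + k²))
J(-41, 2)*L = -2*√(2² + (-41)²)*(209/60) = -2*√(4 + 1681)*(209/60) = -2*√1685*(209/60) = -209*√1685/30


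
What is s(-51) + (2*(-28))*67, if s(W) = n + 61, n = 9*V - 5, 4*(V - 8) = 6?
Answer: -7221/2 ≈ -3610.5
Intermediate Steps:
V = 19/2 (V = 8 + (¼)*6 = 8 + 3/2 = 19/2 ≈ 9.5000)
n = 161/2 (n = 9*(19/2) - 5 = 171/2 - 5 = 161/2 ≈ 80.500)
s(W) = 283/2 (s(W) = 161/2 + 61 = 283/2)
s(-51) + (2*(-28))*67 = 283/2 + (2*(-28))*67 = 283/2 - 56*67 = 283/2 - 3752 = -7221/2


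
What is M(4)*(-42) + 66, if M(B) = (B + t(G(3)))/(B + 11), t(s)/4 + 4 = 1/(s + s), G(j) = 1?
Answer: 94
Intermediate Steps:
t(s) = -16 + 2/s (t(s) = -16 + 4/(s + s) = -16 + 4/((2*s)) = -16 + 4*(1/(2*s)) = -16 + 2/s)
M(B) = (-14 + B)/(11 + B) (M(B) = (B + (-16 + 2/1))/(B + 11) = (B + (-16 + 2*1))/(11 + B) = (B + (-16 + 2))/(11 + B) = (B - 14)/(11 + B) = (-14 + B)/(11 + B))
M(4)*(-42) + 66 = ((-14 + 4)/(11 + 4))*(-42) + 66 = (-10/15)*(-42) + 66 = ((1/15)*(-10))*(-42) + 66 = -2/3*(-42) + 66 = 28 + 66 = 94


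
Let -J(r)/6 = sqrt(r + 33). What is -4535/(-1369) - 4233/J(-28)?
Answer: 4535/1369 + 1411*sqrt(5)/10 ≈ 318.82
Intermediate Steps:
J(r) = -6*sqrt(33 + r) (J(r) = -6*sqrt(r + 33) = -6*sqrt(33 + r))
-4535/(-1369) - 4233/J(-28) = -4535/(-1369) - 4233*(-1/(6*sqrt(33 - 28))) = -4535*(-1/1369) - 4233*(-sqrt(5)/30) = 4535/1369 - (-1411)*sqrt(5)/10 = 4535/1369 + 1411*sqrt(5)/10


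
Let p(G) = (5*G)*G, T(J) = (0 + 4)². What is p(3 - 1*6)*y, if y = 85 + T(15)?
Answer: 4545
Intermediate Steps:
T(J) = 16 (T(J) = 4² = 16)
y = 101 (y = 85 + 16 = 101)
p(G) = 5*G²
p(3 - 1*6)*y = (5*(3 - 1*6)²)*101 = (5*(3 - 6)²)*101 = (5*(-3)²)*101 = (5*9)*101 = 45*101 = 4545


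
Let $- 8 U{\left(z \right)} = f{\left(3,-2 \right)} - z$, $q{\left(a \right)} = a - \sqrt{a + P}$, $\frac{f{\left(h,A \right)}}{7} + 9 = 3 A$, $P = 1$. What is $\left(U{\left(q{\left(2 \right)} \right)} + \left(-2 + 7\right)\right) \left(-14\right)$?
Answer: $- \frac{1029}{4} + \frac{7 \sqrt{3}}{4} \approx -254.22$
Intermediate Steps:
$f{\left(h,A \right)} = -63 + 21 A$ ($f{\left(h,A \right)} = -63 + 7 \cdot 3 A = -63 + 21 A$)
$q{\left(a \right)} = a - \sqrt{1 + a}$ ($q{\left(a \right)} = a - \sqrt{a + 1} = a - \sqrt{1 + a}$)
$U{\left(z \right)} = \frac{105}{8} + \frac{z}{8}$ ($U{\left(z \right)} = - \frac{\left(-63 + 21 \left(-2\right)\right) - z}{8} = - \frac{\left(-63 - 42\right) - z}{8} = - \frac{-105 - z}{8} = \frac{105}{8} + \frac{z}{8}$)
$\left(U{\left(q{\left(2 \right)} \right)} + \left(-2 + 7\right)\right) \left(-14\right) = \left(\left(\frac{105}{8} + \frac{2 - \sqrt{1 + 2}}{8}\right) + \left(-2 + 7\right)\right) \left(-14\right) = \left(\left(\frac{105}{8} + \frac{2 - \sqrt{3}}{8}\right) + 5\right) \left(-14\right) = \left(\left(\frac{105}{8} + \left(\frac{1}{4} - \frac{\sqrt{3}}{8}\right)\right) + 5\right) \left(-14\right) = \left(\left(\frac{107}{8} - \frac{\sqrt{3}}{8}\right) + 5\right) \left(-14\right) = \left(\frac{147}{8} - \frac{\sqrt{3}}{8}\right) \left(-14\right) = - \frac{1029}{4} + \frac{7 \sqrt{3}}{4}$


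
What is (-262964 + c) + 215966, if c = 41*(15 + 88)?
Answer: -42775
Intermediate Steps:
c = 4223 (c = 41*103 = 4223)
(-262964 + c) + 215966 = (-262964 + 4223) + 215966 = -258741 + 215966 = -42775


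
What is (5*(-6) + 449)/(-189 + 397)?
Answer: 419/208 ≈ 2.0144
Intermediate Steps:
(5*(-6) + 449)/(-189 + 397) = (-30 + 449)/208 = 419*(1/208) = 419/208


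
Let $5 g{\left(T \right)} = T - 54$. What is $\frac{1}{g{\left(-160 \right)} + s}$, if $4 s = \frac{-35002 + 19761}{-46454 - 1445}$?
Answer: $- \frac{957980}{40925339} \approx -0.023408$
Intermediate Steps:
$s = \frac{15241}{191596}$ ($s = \frac{\left(-35002 + 19761\right) \frac{1}{-46454 - 1445}}{4} = \frac{\left(-15241\right) \frac{1}{-47899}}{4} = \frac{\left(-15241\right) \left(- \frac{1}{47899}\right)}{4} = \frac{1}{4} \cdot \frac{15241}{47899} = \frac{15241}{191596} \approx 0.079548$)
$g{\left(T \right)} = - \frac{54}{5} + \frac{T}{5}$ ($g{\left(T \right)} = \frac{T - 54}{5} = \frac{-54 + T}{5} = - \frac{54}{5} + \frac{T}{5}$)
$\frac{1}{g{\left(-160 \right)} + s} = \frac{1}{\left(- \frac{54}{5} + \frac{1}{5} \left(-160\right)\right) + \frac{15241}{191596}} = \frac{1}{\left(- \frac{54}{5} - 32\right) + \frac{15241}{191596}} = \frac{1}{- \frac{214}{5} + \frac{15241}{191596}} = \frac{1}{- \frac{40925339}{957980}} = - \frac{957980}{40925339}$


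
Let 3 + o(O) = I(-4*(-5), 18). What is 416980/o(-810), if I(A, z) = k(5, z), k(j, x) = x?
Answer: 83396/3 ≈ 27799.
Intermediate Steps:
I(A, z) = z
o(O) = 15 (o(O) = -3 + 18 = 15)
416980/o(-810) = 416980/15 = 416980*(1/15) = 83396/3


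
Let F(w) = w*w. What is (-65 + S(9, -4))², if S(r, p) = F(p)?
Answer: 2401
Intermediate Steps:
F(w) = w²
S(r, p) = p²
(-65 + S(9, -4))² = (-65 + (-4)²)² = (-65 + 16)² = (-49)² = 2401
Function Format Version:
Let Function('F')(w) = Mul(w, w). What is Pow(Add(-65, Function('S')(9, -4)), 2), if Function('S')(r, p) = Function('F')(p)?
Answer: 2401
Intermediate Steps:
Function('F')(w) = Pow(w, 2)
Function('S')(r, p) = Pow(p, 2)
Pow(Add(-65, Function('S')(9, -4)), 2) = Pow(Add(-65, Pow(-4, 2)), 2) = Pow(Add(-65, 16), 2) = Pow(-49, 2) = 2401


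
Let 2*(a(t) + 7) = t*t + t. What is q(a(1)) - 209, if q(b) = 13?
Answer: -196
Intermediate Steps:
a(t) = -7 + t/2 + t²/2 (a(t) = -7 + (t*t + t)/2 = -7 + (t² + t)/2 = -7 + (t + t²)/2 = -7 + (t/2 + t²/2) = -7 + t/2 + t²/2)
q(a(1)) - 209 = 13 - 209 = -196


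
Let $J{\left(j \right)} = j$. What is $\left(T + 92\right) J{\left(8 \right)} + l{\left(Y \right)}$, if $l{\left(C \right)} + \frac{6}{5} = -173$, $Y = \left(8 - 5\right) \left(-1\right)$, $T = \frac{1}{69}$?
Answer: $\frac{193861}{345} \approx 561.92$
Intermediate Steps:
$T = \frac{1}{69} \approx 0.014493$
$Y = -3$ ($Y = 3 \left(-1\right) = -3$)
$l{\left(C \right)} = - \frac{871}{5}$ ($l{\left(C \right)} = - \frac{6}{5} - 173 = - \frac{871}{5}$)
$\left(T + 92\right) J{\left(8 \right)} + l{\left(Y \right)} = \left(\frac{1}{69} + 92\right) 8 - \frac{871}{5} = \frac{6349}{69} \cdot 8 - \frac{871}{5} = \frac{50792}{69} - \frac{871}{5} = \frac{193861}{345}$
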